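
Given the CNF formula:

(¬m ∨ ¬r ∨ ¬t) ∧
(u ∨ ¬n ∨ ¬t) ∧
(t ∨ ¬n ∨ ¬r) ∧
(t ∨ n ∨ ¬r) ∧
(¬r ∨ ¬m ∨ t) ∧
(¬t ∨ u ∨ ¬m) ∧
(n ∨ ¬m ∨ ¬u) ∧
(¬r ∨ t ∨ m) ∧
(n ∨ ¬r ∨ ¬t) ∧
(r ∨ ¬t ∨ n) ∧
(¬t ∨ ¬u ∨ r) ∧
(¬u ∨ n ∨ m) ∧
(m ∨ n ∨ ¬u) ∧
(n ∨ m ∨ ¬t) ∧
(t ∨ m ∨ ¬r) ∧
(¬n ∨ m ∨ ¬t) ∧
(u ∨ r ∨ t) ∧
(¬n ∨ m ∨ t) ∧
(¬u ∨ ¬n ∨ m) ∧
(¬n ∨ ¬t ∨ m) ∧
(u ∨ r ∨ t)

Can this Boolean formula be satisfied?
Yes

Yes, the formula is satisfiable.

One satisfying assignment is: n=True, m=True, r=False, u=True, t=False

Verification: With this assignment, all 21 clauses evaluate to true.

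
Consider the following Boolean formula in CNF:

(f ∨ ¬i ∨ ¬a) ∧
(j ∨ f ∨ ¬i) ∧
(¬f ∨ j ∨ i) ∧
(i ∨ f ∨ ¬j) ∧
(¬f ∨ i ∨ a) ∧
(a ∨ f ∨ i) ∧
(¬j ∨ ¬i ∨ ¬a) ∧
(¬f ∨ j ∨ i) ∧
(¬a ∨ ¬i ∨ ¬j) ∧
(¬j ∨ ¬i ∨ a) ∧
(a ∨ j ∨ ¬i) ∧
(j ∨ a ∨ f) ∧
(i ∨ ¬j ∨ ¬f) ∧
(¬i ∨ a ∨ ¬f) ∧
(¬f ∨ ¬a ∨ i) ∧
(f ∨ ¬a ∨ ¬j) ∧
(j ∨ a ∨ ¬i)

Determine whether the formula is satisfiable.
Yes

Yes, the formula is satisfiable.

One satisfying assignment is: f=False, j=False, i=False, a=True

Verification: With this assignment, all 17 clauses evaluate to true.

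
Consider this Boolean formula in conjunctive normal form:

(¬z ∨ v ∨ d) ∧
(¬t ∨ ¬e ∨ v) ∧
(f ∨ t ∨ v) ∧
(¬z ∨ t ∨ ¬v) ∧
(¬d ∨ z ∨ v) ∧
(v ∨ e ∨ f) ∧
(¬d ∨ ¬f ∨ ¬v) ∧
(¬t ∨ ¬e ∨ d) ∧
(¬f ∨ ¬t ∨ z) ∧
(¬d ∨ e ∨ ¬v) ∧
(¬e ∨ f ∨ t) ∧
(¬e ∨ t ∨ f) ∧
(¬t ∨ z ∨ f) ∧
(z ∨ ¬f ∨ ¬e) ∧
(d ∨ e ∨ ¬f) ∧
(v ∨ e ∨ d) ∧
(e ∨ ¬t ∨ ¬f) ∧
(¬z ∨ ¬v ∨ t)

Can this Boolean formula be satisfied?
Yes

Yes, the formula is satisfiable.

One satisfying assignment is: z=False, t=False, f=False, e=False, v=True, d=False

Verification: With this assignment, all 18 clauses evaluate to true.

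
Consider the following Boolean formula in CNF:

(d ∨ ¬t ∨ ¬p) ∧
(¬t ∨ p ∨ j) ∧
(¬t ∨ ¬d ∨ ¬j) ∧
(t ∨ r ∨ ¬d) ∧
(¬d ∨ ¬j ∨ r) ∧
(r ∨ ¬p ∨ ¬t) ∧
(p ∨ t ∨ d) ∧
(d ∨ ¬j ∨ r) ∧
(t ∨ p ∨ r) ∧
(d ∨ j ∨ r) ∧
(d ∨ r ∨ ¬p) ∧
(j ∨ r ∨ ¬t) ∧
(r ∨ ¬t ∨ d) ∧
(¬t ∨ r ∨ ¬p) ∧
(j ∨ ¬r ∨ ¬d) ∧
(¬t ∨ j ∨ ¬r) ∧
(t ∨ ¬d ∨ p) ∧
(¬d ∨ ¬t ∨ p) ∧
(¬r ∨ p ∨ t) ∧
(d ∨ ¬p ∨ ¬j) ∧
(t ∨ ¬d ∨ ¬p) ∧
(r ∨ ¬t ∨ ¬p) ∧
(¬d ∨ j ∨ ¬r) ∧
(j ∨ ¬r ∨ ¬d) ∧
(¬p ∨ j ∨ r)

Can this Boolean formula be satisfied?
Yes

Yes, the formula is satisfiable.

One satisfying assignment is: r=True, j=False, t=False, d=False, p=True

Verification: With this assignment, all 25 clauses evaluate to true.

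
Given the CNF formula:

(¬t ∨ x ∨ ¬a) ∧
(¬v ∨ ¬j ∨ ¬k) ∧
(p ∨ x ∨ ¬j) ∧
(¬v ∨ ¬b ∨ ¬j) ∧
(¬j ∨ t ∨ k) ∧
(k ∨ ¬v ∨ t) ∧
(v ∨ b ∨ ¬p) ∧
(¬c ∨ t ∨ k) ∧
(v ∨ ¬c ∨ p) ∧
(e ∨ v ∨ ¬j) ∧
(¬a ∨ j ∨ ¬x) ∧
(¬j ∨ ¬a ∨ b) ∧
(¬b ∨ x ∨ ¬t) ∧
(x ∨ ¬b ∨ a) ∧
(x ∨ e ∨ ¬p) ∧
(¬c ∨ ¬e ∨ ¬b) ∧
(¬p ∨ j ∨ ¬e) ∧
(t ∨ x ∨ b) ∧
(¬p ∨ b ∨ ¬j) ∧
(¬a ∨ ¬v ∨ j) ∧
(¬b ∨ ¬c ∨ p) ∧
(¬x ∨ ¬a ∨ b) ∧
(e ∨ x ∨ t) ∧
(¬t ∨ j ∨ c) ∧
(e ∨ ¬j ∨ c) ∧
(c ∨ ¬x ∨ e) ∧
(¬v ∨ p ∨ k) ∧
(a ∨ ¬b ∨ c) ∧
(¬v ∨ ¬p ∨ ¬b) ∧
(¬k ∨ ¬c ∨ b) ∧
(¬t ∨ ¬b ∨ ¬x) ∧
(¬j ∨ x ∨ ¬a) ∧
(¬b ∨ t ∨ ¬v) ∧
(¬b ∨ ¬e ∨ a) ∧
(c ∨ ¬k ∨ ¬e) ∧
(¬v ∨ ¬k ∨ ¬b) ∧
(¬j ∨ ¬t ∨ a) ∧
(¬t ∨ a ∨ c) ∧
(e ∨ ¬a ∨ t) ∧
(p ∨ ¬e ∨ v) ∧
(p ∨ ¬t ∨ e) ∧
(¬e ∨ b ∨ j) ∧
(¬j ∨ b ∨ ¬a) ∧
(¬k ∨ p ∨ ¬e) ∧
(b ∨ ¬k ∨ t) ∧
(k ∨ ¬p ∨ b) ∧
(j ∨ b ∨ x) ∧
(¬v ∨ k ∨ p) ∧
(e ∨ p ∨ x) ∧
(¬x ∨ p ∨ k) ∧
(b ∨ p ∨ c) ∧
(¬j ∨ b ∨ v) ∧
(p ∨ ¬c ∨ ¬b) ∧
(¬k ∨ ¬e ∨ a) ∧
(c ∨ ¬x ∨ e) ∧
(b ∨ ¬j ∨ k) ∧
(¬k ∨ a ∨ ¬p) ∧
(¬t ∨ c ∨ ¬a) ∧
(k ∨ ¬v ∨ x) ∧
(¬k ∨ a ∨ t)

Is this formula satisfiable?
No

No, the formula is not satisfiable.

No assignment of truth values to the variables can make all 60 clauses true simultaneously.

The formula is UNSAT (unsatisfiable).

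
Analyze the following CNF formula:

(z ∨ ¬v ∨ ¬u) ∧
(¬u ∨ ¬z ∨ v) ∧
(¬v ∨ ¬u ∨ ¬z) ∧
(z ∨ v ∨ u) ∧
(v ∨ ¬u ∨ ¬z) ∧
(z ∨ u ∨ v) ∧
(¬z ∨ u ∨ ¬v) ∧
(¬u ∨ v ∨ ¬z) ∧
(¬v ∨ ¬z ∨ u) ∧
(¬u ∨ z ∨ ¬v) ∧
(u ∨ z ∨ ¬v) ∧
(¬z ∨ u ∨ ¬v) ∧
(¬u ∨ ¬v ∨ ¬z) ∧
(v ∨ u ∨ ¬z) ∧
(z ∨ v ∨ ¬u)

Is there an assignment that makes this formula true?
No

No, the formula is not satisfiable.

No assignment of truth values to the variables can make all 15 clauses true simultaneously.

The formula is UNSAT (unsatisfiable).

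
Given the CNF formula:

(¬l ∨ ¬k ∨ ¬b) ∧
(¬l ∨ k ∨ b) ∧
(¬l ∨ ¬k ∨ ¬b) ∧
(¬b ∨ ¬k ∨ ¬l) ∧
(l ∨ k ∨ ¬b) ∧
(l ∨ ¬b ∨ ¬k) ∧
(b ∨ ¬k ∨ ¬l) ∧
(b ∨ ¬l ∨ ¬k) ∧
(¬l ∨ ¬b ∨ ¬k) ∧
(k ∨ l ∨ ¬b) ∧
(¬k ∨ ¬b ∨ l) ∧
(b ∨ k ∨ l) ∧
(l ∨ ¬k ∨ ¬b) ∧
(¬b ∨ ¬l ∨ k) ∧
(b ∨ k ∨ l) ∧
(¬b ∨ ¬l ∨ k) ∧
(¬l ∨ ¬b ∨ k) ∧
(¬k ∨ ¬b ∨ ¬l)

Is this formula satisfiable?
Yes

Yes, the formula is satisfiable.

One satisfying assignment is: b=False, l=False, k=True

Verification: With this assignment, all 18 clauses evaluate to true.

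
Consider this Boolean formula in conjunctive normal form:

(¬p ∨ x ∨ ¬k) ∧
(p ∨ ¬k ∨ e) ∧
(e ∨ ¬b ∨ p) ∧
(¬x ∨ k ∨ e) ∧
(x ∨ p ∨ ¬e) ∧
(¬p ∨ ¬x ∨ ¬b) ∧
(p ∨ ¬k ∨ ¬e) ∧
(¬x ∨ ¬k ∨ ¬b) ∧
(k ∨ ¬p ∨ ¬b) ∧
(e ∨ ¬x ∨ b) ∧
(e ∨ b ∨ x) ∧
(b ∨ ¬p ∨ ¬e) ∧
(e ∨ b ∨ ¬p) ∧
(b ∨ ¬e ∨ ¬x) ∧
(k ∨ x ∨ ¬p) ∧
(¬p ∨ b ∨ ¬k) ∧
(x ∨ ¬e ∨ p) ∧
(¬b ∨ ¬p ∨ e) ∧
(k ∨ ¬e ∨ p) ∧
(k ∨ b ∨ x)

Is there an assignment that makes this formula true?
No

No, the formula is not satisfiable.

No assignment of truth values to the variables can make all 20 clauses true simultaneously.

The formula is UNSAT (unsatisfiable).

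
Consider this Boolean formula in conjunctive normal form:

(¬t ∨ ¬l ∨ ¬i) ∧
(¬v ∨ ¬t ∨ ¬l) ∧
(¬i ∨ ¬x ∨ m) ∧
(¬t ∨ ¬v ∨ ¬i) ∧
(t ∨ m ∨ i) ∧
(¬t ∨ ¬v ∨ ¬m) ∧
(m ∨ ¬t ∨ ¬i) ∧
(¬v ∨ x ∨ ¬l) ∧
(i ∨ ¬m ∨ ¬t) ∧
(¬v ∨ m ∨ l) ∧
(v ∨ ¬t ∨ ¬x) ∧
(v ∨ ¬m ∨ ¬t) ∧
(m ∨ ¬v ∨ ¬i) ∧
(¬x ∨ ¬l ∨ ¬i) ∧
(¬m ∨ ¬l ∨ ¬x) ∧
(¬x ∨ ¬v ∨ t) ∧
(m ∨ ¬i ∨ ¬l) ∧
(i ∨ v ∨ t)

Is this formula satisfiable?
Yes

Yes, the formula is satisfiable.

One satisfying assignment is: l=False, t=False, v=False, i=True, m=False, x=False

Verification: With this assignment, all 18 clauses evaluate to true.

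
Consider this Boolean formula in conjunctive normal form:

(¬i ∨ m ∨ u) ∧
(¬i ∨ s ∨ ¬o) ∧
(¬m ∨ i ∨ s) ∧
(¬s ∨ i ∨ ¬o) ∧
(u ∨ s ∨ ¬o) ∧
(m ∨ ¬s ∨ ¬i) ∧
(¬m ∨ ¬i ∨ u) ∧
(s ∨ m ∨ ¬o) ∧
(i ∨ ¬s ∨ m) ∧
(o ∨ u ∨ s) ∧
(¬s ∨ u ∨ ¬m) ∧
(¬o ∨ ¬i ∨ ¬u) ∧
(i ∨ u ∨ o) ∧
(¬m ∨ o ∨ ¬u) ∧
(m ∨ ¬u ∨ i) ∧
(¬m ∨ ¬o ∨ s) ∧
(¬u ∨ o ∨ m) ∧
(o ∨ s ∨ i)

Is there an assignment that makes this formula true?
No

No, the formula is not satisfiable.

No assignment of truth values to the variables can make all 18 clauses true simultaneously.

The formula is UNSAT (unsatisfiable).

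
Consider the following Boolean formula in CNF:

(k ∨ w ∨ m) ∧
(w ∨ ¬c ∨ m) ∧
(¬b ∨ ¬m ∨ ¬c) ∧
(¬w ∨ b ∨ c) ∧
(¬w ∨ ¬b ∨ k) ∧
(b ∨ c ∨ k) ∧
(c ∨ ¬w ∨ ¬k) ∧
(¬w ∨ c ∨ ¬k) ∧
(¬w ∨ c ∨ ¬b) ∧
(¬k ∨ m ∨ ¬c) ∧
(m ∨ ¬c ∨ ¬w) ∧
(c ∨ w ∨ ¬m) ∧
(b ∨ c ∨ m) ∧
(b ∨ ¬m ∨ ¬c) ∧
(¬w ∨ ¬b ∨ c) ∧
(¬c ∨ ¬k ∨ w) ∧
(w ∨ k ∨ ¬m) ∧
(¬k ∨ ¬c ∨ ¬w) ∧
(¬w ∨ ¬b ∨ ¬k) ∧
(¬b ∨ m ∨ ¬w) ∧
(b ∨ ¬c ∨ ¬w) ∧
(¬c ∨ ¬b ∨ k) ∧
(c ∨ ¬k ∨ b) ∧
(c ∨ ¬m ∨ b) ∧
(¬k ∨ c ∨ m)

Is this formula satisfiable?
No

No, the formula is not satisfiable.

No assignment of truth values to the variables can make all 25 clauses true simultaneously.

The formula is UNSAT (unsatisfiable).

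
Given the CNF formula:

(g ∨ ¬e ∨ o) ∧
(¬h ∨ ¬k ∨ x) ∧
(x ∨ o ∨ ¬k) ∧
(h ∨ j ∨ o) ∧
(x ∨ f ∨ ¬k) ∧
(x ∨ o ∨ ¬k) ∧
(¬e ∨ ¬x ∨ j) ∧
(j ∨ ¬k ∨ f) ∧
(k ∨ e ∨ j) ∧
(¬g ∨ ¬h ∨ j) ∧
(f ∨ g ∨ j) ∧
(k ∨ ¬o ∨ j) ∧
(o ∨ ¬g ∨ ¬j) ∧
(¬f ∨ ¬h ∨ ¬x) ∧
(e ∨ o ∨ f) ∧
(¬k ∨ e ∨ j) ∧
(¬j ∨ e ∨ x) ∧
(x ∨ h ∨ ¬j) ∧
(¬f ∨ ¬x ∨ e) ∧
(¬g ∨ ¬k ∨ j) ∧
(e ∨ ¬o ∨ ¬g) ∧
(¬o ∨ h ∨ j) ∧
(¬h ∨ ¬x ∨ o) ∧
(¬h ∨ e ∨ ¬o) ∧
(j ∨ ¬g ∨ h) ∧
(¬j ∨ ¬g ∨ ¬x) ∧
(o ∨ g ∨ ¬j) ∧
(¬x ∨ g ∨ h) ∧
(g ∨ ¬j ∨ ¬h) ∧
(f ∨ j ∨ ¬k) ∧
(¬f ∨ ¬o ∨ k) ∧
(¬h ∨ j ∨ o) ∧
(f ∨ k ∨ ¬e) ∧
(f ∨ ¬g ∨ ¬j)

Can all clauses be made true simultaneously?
No

No, the formula is not satisfiable.

No assignment of truth values to the variables can make all 34 clauses true simultaneously.

The formula is UNSAT (unsatisfiable).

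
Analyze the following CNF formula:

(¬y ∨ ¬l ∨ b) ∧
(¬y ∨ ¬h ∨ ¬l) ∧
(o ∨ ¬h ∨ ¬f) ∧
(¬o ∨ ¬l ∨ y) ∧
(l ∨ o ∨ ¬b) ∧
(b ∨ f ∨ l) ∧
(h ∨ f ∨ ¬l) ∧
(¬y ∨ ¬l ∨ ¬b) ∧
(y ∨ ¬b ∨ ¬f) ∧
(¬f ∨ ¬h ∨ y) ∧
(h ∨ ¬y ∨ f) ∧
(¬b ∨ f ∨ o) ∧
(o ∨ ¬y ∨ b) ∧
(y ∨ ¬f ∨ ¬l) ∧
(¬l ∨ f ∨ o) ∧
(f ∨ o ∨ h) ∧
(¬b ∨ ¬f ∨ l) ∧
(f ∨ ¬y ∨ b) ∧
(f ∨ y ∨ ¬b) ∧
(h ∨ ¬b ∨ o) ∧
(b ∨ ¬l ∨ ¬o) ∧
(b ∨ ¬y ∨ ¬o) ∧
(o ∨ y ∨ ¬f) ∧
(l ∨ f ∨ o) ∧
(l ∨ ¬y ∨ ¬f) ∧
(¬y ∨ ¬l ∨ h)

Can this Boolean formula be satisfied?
Yes

Yes, the formula is satisfiable.

One satisfying assignment is: y=True, f=False, l=False, o=True, b=True, h=True

Verification: With this assignment, all 26 clauses evaluate to true.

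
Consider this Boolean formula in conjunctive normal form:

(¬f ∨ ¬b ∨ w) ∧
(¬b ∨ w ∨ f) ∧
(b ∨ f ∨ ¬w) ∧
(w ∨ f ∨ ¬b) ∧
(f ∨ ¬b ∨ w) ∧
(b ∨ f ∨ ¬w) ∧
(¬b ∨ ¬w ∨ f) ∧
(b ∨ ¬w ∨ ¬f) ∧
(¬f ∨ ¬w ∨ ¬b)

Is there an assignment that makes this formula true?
Yes

Yes, the formula is satisfiable.

One satisfying assignment is: f=False, b=False, w=False

Verification: With this assignment, all 9 clauses evaluate to true.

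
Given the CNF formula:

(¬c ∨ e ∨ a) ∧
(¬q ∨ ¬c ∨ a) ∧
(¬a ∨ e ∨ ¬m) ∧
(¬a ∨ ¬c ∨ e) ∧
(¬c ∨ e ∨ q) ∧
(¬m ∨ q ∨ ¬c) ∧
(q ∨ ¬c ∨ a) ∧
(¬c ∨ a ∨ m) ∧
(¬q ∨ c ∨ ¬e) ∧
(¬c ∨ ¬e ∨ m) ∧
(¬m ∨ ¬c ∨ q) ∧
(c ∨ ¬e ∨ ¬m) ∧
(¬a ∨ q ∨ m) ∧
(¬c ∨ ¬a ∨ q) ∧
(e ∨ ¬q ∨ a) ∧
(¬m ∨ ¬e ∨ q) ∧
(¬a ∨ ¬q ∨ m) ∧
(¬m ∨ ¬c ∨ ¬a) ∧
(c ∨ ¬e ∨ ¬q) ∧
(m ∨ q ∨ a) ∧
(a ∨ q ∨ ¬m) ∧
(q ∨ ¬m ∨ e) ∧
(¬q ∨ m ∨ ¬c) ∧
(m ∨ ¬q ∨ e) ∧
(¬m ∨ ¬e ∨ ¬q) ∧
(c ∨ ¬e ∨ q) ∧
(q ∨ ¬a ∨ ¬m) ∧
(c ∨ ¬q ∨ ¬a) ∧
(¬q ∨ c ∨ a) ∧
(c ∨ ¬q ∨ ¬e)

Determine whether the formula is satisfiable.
No

No, the formula is not satisfiable.

No assignment of truth values to the variables can make all 30 clauses true simultaneously.

The formula is UNSAT (unsatisfiable).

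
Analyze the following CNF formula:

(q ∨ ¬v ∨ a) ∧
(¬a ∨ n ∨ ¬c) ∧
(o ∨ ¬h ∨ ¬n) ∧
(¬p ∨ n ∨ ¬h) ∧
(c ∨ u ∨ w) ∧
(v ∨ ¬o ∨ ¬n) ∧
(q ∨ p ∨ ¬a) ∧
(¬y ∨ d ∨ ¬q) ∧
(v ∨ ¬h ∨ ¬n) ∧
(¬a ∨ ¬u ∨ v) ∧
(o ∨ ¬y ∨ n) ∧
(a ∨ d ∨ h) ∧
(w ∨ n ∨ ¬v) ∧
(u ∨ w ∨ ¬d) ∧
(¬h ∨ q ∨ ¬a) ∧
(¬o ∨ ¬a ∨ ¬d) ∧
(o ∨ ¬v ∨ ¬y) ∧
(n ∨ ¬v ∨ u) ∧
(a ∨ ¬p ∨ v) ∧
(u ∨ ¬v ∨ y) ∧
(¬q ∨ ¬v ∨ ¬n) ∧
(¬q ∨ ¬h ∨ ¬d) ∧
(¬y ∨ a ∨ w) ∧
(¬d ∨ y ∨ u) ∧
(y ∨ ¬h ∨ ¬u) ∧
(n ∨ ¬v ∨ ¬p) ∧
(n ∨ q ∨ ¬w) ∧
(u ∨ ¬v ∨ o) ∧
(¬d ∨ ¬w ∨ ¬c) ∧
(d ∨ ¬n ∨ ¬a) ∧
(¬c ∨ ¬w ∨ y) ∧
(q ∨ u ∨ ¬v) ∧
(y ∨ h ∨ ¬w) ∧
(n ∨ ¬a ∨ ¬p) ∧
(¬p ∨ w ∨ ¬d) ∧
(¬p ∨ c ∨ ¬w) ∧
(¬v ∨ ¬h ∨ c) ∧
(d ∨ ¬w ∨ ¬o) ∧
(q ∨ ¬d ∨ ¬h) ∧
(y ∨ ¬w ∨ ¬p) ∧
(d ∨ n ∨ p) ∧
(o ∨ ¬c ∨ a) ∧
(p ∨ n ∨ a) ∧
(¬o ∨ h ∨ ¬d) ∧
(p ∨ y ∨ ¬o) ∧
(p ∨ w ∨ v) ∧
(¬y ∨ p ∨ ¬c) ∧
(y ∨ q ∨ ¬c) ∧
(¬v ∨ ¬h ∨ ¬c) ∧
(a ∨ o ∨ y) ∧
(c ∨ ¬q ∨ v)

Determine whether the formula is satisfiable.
Yes

Yes, the formula is satisfiable.

One satisfying assignment is: h=False, u=False, v=False, a=False, c=False, d=True, n=True, o=False, q=False, w=True, y=True, p=False

Verification: With this assignment, all 51 clauses evaluate to true.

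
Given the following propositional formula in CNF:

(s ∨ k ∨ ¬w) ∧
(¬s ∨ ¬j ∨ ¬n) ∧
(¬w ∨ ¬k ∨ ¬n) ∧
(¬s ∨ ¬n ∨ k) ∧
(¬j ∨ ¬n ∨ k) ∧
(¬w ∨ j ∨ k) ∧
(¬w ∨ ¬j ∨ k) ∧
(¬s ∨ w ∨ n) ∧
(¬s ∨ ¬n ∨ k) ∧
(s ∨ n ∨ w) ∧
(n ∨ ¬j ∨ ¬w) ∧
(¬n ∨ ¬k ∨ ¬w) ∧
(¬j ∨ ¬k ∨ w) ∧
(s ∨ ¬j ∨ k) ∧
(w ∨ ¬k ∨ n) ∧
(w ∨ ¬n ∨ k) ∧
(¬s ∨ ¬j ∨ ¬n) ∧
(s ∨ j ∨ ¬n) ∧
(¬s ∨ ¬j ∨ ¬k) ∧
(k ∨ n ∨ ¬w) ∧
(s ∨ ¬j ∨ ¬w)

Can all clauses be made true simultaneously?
Yes

Yes, the formula is satisfiable.

One satisfying assignment is: w=True, n=False, s=False, k=True, j=False

Verification: With this assignment, all 21 clauses evaluate to true.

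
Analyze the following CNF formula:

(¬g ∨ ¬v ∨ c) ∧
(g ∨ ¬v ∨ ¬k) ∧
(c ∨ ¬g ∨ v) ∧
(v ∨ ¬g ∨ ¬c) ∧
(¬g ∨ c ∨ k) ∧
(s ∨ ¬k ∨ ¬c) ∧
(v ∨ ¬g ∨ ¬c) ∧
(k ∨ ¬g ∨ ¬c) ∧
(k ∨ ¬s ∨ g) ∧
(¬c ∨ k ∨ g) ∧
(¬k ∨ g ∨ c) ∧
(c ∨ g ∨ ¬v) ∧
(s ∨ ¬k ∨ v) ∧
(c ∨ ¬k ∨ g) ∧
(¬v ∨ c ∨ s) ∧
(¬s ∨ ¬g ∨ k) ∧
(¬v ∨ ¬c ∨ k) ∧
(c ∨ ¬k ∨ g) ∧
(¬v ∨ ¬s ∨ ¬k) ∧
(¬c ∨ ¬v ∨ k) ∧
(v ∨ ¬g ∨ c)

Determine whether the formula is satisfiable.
Yes

Yes, the formula is satisfiable.

One satisfying assignment is: k=False, c=False, g=False, v=False, s=False

Verification: With this assignment, all 21 clauses evaluate to true.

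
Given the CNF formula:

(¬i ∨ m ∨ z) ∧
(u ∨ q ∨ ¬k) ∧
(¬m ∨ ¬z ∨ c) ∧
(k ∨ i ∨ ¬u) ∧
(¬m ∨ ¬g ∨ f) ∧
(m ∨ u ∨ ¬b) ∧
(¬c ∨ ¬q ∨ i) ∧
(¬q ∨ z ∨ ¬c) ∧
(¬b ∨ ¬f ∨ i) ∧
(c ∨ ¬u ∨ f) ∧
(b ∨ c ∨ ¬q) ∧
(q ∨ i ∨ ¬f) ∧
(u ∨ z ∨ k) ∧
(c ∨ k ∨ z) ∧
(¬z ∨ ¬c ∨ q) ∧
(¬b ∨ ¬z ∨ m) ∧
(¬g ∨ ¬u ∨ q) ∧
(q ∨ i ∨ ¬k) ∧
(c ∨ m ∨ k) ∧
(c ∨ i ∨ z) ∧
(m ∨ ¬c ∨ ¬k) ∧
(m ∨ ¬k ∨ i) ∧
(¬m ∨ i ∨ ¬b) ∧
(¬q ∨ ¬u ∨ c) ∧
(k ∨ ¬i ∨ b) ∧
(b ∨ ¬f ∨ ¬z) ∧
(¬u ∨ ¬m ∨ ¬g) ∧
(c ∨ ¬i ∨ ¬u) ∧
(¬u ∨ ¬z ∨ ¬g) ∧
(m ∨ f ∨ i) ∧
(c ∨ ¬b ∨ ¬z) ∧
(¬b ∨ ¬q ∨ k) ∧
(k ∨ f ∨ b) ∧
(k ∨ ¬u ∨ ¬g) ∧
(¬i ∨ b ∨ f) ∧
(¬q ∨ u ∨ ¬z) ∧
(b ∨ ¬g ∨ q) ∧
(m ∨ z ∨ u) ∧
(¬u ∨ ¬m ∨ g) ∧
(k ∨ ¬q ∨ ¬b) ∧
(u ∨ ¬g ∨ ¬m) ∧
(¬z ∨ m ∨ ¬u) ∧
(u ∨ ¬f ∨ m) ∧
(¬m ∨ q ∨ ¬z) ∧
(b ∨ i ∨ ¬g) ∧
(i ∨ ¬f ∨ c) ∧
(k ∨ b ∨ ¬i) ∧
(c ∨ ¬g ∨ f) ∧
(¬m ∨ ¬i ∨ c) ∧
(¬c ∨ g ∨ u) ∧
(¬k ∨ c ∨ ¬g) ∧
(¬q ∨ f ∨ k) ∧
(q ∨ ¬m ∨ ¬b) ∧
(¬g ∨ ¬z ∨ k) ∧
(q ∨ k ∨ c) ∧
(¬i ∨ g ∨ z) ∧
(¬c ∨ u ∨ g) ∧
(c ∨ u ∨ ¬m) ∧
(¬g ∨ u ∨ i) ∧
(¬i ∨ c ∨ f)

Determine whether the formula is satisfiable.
No

No, the formula is not satisfiable.

No assignment of truth values to the variables can make all 60 clauses true simultaneously.

The formula is UNSAT (unsatisfiable).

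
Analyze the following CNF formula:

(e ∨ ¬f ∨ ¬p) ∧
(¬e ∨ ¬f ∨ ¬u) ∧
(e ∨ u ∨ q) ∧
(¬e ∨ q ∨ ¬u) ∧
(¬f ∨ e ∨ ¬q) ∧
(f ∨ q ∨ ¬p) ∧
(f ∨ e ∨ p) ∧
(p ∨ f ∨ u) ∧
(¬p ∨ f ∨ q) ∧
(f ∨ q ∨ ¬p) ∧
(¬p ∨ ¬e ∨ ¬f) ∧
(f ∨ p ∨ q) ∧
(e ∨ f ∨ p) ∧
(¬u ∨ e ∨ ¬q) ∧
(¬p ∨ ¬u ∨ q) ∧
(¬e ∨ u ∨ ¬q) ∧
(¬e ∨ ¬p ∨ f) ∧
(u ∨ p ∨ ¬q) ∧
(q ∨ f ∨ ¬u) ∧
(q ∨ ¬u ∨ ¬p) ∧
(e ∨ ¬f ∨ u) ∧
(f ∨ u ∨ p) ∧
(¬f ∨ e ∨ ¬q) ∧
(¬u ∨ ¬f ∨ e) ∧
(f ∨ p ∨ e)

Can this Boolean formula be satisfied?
Yes

Yes, the formula is satisfiable.

One satisfying assignment is: q=False, u=False, f=True, e=True, p=False

Verification: With this assignment, all 25 clauses evaluate to true.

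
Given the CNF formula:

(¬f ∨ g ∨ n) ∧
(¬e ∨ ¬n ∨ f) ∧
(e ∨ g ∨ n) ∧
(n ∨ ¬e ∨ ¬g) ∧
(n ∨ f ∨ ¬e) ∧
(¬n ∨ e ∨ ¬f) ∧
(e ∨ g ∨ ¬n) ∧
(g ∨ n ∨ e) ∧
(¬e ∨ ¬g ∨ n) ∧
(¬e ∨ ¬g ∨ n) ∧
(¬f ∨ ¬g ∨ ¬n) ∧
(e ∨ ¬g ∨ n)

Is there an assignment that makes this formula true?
Yes

Yes, the formula is satisfiable.

One satisfying assignment is: e=False, n=True, f=False, g=True

Verification: With this assignment, all 12 clauses evaluate to true.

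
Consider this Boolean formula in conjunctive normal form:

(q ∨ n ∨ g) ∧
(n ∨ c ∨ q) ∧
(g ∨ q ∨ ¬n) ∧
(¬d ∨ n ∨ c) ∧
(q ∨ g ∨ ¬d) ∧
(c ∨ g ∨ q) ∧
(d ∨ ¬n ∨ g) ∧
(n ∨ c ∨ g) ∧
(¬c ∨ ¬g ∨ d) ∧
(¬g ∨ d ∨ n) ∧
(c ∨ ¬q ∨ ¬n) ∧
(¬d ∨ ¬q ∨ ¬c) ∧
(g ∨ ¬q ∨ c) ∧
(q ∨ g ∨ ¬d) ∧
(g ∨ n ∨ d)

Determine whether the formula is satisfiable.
Yes

Yes, the formula is satisfiable.

One satisfying assignment is: c=False, g=True, d=False, n=True, q=False

Verification: With this assignment, all 15 clauses evaluate to true.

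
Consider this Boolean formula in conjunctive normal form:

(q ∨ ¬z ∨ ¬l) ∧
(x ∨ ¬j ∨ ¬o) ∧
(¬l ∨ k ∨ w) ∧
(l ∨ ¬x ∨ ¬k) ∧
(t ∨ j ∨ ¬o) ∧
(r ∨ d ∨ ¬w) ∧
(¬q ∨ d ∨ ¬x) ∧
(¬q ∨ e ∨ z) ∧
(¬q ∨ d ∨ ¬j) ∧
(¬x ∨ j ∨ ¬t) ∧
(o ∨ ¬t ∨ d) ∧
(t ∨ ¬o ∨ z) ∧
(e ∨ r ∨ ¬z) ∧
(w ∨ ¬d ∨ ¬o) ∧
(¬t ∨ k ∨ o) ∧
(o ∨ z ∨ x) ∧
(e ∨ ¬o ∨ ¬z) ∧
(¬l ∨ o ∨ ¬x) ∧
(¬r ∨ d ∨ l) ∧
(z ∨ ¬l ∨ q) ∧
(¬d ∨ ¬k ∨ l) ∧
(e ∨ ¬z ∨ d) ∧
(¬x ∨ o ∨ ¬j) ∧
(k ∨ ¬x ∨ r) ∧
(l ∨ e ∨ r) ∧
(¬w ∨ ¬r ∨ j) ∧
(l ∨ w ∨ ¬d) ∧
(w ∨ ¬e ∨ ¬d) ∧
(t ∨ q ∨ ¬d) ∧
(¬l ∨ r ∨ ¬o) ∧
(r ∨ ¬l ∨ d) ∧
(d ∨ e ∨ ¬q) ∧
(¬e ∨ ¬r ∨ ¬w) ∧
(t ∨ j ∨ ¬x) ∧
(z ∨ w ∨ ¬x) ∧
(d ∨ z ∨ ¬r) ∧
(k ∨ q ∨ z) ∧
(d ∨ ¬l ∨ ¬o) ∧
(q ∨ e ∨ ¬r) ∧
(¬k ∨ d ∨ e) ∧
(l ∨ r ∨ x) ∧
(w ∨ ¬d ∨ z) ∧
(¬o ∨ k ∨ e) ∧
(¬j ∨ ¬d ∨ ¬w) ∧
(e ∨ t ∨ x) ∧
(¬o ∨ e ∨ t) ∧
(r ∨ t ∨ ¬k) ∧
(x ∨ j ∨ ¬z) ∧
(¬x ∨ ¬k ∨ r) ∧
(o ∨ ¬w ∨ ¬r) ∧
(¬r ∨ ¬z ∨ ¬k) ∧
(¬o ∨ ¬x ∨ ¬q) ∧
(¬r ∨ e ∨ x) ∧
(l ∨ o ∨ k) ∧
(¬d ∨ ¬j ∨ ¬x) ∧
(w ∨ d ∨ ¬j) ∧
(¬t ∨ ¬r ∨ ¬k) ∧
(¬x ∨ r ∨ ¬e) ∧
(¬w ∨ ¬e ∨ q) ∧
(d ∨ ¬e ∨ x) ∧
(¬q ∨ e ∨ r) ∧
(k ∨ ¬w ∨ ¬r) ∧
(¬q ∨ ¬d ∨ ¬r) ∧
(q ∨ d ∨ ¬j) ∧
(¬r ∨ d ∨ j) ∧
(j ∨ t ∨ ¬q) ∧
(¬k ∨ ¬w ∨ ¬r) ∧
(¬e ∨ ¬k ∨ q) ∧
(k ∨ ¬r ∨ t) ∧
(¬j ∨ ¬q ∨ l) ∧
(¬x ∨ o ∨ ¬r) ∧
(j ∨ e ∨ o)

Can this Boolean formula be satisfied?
No

No, the formula is not satisfiable.

No assignment of truth values to the variables can make all 72 clauses true simultaneously.

The formula is UNSAT (unsatisfiable).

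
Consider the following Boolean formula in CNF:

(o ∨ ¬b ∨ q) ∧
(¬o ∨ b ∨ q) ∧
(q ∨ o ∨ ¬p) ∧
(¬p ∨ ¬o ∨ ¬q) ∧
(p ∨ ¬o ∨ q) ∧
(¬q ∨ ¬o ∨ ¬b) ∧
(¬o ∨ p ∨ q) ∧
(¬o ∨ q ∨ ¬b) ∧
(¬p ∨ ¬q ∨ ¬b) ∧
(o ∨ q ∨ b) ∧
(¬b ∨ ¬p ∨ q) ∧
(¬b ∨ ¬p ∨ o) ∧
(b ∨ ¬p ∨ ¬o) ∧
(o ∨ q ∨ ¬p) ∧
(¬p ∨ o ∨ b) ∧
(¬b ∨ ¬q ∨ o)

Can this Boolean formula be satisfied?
Yes

Yes, the formula is satisfiable.

One satisfying assignment is: b=False, p=False, q=True, o=False

Verification: With this assignment, all 16 clauses evaluate to true.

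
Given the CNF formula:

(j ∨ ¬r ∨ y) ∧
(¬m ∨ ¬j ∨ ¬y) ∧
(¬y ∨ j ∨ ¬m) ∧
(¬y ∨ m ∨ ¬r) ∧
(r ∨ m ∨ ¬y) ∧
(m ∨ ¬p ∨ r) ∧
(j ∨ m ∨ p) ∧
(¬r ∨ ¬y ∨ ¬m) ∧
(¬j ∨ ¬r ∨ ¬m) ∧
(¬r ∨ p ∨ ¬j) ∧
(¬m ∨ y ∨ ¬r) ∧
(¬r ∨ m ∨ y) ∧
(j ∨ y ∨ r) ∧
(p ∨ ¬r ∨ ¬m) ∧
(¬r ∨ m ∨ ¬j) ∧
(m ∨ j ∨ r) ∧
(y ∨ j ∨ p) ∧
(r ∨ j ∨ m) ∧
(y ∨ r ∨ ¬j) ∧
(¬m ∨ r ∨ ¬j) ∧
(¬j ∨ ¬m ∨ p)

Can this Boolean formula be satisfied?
No

No, the formula is not satisfiable.

No assignment of truth values to the variables can make all 21 clauses true simultaneously.

The formula is UNSAT (unsatisfiable).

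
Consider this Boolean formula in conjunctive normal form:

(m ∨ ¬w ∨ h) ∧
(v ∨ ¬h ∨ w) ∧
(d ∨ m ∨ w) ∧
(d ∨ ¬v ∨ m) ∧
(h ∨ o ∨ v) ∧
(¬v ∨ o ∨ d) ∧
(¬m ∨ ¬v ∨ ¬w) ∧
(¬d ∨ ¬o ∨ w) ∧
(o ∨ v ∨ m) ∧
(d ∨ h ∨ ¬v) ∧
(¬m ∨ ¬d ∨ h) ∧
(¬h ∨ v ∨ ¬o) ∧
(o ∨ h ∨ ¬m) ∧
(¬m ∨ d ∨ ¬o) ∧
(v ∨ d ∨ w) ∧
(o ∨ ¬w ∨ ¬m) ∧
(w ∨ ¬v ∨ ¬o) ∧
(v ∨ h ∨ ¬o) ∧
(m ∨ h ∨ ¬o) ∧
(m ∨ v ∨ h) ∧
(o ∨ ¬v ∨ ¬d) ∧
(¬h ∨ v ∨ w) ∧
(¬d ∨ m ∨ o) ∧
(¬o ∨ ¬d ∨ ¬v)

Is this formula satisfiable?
No

No, the formula is not satisfiable.

No assignment of truth values to the variables can make all 24 clauses true simultaneously.

The formula is UNSAT (unsatisfiable).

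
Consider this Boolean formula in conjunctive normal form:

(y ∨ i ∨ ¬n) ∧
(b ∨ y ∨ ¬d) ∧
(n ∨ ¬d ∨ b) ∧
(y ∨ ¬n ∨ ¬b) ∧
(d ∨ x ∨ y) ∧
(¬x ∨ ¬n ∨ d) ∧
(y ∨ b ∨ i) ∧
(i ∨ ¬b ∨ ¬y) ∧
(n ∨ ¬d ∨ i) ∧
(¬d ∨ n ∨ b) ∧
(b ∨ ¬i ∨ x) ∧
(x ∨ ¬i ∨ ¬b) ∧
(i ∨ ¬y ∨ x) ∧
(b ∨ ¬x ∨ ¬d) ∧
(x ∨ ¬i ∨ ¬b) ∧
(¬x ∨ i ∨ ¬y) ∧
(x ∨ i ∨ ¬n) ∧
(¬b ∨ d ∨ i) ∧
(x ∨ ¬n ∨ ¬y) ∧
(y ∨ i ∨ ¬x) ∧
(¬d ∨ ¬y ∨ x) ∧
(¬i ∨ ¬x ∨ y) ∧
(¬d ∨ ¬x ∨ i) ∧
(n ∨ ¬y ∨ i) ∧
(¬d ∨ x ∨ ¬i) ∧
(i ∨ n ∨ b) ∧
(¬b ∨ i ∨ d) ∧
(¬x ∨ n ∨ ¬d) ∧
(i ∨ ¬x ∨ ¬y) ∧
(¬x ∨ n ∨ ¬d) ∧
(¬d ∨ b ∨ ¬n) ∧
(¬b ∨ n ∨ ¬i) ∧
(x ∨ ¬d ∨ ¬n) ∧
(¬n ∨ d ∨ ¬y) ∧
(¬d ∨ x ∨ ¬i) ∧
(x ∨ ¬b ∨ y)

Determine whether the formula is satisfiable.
Yes

Yes, the formula is satisfiable.

One satisfying assignment is: i=True, y=True, x=True, n=False, d=False, b=False

Verification: With this assignment, all 36 clauses evaluate to true.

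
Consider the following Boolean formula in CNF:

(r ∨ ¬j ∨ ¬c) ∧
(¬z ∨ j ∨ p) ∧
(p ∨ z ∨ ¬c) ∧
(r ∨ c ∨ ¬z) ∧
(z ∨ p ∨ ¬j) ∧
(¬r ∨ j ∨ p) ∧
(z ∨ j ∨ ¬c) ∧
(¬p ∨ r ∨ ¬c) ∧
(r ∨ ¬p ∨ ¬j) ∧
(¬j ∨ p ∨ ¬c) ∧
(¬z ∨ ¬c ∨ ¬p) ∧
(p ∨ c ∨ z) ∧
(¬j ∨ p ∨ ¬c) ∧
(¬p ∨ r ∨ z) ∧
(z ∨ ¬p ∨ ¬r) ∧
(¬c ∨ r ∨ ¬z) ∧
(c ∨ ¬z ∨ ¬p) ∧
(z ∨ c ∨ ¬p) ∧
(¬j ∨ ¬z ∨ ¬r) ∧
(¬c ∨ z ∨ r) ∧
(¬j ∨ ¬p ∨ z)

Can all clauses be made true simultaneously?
No

No, the formula is not satisfiable.

No assignment of truth values to the variables can make all 21 clauses true simultaneously.

The formula is UNSAT (unsatisfiable).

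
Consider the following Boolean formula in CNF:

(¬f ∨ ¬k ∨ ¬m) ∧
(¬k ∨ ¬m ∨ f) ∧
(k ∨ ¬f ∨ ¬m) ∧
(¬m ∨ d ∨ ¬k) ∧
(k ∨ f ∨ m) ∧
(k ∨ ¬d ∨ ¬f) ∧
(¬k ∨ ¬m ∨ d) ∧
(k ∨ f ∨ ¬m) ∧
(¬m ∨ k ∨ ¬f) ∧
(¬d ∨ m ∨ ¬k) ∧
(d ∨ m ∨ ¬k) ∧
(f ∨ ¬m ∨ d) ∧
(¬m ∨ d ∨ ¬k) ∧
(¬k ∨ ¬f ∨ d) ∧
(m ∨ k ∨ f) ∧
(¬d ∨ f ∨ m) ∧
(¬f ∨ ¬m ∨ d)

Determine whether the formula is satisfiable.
Yes

Yes, the formula is satisfiable.

One satisfying assignment is: m=False, f=True, k=False, d=False

Verification: With this assignment, all 17 clauses evaluate to true.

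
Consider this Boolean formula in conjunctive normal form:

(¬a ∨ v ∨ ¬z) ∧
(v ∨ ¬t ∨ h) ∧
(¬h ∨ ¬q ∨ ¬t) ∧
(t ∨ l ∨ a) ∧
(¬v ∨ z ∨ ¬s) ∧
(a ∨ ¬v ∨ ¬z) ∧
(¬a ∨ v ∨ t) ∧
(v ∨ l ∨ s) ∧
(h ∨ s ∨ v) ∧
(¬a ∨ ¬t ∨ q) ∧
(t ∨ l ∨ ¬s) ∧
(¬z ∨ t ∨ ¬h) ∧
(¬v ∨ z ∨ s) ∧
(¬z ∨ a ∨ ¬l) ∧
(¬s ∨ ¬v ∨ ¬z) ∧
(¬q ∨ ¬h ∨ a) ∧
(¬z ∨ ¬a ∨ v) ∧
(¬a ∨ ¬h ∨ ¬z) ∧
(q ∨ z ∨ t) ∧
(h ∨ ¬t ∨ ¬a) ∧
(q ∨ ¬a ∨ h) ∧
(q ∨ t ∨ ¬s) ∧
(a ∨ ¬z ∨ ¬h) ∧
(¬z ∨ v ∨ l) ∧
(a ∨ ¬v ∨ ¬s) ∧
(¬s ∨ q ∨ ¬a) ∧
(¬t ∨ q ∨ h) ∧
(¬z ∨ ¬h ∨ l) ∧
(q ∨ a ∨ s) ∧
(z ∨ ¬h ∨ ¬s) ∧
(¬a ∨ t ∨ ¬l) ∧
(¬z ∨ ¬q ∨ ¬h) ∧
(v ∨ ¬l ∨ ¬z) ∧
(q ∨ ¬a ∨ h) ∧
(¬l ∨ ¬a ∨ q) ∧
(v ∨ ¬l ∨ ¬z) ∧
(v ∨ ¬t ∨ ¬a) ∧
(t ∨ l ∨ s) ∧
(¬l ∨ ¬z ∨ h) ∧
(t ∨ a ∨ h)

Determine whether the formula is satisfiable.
No

No, the formula is not satisfiable.

No assignment of truth values to the variables can make all 40 clauses true simultaneously.

The formula is UNSAT (unsatisfiable).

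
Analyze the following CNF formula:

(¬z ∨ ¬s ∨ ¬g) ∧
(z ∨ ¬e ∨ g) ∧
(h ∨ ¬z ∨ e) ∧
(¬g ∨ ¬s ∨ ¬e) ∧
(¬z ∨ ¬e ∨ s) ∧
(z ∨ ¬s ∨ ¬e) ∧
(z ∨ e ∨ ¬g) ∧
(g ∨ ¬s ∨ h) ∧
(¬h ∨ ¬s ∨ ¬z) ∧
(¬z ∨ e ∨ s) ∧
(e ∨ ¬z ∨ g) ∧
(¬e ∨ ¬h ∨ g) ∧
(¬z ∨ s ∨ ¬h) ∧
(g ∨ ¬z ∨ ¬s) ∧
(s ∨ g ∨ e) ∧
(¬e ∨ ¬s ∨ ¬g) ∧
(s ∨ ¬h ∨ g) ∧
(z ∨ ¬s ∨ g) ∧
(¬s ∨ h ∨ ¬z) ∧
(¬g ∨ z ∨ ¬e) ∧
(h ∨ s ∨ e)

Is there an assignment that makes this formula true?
No

No, the formula is not satisfiable.

No assignment of truth values to the variables can make all 21 clauses true simultaneously.

The formula is UNSAT (unsatisfiable).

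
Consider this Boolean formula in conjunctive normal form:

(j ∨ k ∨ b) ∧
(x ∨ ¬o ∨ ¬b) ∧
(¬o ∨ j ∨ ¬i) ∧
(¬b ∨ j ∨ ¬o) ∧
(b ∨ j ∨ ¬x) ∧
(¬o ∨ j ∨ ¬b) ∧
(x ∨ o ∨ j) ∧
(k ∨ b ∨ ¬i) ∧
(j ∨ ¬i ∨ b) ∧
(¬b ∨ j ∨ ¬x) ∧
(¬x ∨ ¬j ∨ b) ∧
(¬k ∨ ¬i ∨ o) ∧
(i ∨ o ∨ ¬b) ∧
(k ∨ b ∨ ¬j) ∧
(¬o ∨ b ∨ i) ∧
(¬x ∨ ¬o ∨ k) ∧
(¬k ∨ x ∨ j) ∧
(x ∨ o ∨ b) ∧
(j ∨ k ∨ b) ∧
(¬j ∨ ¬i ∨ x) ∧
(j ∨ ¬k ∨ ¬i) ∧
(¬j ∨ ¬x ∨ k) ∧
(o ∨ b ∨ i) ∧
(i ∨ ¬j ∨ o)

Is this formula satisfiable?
Yes

Yes, the formula is satisfiable.

One satisfying assignment is: k=True, b=True, x=True, o=True, j=True, i=False

Verification: With this assignment, all 24 clauses evaluate to true.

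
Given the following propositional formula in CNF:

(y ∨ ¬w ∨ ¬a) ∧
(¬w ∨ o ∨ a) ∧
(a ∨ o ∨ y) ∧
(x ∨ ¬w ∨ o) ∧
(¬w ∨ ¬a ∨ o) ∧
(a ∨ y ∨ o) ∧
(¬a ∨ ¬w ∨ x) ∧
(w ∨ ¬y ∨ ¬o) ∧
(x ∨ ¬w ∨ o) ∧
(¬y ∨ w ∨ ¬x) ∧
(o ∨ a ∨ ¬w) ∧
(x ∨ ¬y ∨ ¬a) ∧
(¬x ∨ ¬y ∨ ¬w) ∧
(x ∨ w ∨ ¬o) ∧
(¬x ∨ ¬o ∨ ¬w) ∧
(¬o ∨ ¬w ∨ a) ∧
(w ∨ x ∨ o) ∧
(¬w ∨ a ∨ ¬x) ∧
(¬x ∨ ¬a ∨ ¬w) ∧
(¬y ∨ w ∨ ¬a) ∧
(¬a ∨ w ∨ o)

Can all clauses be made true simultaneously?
Yes

Yes, the formula is satisfiable.

One satisfying assignment is: o=True, x=True, a=False, y=False, w=False

Verification: With this assignment, all 21 clauses evaluate to true.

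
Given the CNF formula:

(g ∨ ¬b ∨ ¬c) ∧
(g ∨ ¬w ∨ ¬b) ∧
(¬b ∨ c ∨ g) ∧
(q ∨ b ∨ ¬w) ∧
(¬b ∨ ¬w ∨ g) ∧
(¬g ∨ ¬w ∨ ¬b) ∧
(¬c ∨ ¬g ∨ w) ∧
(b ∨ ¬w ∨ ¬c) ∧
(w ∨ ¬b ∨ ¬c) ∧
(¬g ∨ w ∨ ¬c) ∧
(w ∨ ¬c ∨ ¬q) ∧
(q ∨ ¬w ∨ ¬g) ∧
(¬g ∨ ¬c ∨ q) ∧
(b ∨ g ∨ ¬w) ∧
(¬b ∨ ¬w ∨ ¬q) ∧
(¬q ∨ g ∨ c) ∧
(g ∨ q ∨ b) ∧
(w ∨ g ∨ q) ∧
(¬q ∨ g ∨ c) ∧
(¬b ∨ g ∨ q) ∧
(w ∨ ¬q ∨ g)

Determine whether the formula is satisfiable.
Yes

Yes, the formula is satisfiable.

One satisfying assignment is: q=False, w=False, b=False, g=True, c=False

Verification: With this assignment, all 21 clauses evaluate to true.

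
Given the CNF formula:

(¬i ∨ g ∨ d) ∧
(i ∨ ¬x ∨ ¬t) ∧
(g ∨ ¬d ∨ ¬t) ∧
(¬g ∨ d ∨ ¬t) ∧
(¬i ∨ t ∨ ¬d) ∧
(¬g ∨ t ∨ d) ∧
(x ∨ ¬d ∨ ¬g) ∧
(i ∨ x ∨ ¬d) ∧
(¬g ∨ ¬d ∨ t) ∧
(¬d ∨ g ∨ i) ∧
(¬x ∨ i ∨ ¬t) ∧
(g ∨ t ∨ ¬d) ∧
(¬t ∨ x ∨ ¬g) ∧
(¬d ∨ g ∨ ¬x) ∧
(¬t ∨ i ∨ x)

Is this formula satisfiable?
Yes

Yes, the formula is satisfiable.

One satisfying assignment is: g=False, d=False, i=False, x=False, t=False

Verification: With this assignment, all 15 clauses evaluate to true.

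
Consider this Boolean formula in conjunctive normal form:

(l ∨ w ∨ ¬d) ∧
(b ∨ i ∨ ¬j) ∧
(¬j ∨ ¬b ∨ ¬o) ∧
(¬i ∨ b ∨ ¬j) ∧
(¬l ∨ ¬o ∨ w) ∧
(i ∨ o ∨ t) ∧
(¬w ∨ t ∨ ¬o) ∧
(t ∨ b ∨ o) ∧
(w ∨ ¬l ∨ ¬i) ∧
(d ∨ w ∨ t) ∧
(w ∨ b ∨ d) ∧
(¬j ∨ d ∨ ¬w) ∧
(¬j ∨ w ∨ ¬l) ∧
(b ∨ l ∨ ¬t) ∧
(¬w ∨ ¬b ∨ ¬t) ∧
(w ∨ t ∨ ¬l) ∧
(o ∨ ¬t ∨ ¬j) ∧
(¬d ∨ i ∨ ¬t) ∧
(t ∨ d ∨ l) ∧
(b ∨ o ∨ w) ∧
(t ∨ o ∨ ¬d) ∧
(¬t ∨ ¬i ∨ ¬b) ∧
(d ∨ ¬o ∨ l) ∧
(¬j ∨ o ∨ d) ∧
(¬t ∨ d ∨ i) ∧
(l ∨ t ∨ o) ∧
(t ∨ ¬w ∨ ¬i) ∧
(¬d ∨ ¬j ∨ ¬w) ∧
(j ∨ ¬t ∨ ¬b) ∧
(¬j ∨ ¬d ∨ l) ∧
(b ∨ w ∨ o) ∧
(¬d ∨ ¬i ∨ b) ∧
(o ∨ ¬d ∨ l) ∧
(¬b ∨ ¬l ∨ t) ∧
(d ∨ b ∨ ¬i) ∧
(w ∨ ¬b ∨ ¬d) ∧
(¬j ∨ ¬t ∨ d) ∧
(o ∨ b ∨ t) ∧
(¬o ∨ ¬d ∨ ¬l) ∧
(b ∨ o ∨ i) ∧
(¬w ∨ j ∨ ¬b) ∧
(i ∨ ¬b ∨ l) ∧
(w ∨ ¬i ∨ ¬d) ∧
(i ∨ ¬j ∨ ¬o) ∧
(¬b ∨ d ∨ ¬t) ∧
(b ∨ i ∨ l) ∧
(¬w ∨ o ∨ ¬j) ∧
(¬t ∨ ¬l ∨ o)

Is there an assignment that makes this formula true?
No

No, the formula is not satisfiable.

No assignment of truth values to the variables can make all 48 clauses true simultaneously.

The formula is UNSAT (unsatisfiable).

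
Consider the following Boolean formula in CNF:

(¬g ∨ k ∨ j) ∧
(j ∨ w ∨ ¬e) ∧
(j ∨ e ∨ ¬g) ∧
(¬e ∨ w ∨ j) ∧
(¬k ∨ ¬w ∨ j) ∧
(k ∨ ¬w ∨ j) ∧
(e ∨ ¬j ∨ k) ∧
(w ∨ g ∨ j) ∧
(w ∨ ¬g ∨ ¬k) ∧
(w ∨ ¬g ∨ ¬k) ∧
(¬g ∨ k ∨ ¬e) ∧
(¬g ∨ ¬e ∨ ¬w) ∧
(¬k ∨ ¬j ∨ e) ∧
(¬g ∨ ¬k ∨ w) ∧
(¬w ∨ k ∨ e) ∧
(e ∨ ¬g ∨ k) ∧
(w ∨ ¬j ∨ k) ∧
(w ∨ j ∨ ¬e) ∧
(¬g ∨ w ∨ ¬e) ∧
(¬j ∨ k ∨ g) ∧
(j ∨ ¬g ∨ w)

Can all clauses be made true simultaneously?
Yes

Yes, the formula is satisfiable.

One satisfying assignment is: j=True, w=False, g=False, k=True, e=True

Verification: With this assignment, all 21 clauses evaluate to true.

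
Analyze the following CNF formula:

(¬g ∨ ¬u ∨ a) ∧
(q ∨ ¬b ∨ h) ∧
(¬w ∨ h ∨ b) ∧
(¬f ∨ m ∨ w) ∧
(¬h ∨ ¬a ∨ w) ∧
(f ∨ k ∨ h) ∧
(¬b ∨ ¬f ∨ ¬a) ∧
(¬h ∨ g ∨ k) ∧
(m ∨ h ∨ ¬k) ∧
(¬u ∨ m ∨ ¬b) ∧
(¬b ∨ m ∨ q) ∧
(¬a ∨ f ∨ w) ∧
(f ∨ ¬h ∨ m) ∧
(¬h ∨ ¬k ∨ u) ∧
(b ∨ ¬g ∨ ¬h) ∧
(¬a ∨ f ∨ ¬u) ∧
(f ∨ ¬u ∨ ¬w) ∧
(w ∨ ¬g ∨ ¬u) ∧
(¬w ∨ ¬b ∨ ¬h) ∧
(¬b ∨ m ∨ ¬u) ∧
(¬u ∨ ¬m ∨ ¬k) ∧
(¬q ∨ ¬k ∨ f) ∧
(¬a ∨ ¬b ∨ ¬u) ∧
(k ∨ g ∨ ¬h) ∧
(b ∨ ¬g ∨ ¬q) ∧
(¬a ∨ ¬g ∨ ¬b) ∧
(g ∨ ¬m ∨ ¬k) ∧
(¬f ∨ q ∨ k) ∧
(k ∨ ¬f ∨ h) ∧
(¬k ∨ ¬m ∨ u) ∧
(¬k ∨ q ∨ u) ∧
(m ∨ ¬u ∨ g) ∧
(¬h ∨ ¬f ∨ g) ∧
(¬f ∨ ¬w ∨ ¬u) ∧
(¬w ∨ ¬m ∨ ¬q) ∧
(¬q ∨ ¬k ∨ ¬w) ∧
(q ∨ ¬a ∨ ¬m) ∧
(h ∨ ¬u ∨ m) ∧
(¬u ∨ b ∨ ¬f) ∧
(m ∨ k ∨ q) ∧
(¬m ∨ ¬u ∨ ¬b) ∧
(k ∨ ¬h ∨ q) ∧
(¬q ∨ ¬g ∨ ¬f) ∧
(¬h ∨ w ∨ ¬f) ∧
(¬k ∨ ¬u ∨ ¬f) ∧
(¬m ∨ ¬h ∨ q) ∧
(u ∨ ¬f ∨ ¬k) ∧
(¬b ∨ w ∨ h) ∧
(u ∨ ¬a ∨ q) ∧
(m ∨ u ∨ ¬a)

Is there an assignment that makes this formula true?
Yes

Yes, the formula is satisfiable.

One satisfying assignment is: h=True, q=True, w=False, a=False, b=True, f=False, k=False, g=True, u=False, m=True

Verification: With this assignment, all 50 clauses evaluate to true.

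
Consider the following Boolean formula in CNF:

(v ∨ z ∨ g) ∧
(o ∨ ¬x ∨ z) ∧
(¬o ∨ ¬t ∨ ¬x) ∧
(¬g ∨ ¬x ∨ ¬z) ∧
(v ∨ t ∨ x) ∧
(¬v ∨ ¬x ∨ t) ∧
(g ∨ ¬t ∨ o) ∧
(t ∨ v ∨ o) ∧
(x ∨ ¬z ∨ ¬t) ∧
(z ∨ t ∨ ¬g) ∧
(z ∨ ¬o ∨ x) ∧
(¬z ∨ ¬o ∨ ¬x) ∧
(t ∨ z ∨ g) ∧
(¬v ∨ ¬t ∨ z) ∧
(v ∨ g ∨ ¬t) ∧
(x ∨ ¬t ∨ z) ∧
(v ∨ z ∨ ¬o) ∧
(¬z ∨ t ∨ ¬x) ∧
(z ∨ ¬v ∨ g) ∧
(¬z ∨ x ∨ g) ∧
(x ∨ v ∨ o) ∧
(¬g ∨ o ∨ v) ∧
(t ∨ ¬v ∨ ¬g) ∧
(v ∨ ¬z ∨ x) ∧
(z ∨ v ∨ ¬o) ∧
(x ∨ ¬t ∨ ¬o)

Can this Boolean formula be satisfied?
No

No, the formula is not satisfiable.

No assignment of truth values to the variables can make all 26 clauses true simultaneously.

The formula is UNSAT (unsatisfiable).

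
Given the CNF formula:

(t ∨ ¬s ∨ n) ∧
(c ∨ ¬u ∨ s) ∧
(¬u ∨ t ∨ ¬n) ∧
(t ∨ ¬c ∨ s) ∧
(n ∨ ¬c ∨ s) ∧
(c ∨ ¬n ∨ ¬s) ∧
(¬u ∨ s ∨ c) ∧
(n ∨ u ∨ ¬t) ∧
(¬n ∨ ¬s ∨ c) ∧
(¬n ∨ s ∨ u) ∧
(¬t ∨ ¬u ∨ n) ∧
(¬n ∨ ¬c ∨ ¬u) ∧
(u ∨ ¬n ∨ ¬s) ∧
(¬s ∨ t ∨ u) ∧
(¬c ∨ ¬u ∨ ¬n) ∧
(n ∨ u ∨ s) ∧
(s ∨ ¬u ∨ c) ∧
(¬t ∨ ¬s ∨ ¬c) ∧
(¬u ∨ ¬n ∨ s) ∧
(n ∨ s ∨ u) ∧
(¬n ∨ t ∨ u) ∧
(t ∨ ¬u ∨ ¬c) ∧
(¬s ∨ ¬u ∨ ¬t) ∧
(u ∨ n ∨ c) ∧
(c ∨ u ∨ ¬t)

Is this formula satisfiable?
No

No, the formula is not satisfiable.

No assignment of truth values to the variables can make all 25 clauses true simultaneously.

The formula is UNSAT (unsatisfiable).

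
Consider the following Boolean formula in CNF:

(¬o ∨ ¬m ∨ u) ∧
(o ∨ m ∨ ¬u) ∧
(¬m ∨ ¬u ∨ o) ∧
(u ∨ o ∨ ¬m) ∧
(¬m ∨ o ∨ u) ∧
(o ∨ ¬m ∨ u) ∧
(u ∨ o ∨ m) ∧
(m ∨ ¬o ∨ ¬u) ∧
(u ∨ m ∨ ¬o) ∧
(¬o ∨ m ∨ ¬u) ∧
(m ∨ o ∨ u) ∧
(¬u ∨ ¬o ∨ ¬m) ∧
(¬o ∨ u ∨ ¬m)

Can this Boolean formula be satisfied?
No

No, the formula is not satisfiable.

No assignment of truth values to the variables can make all 13 clauses true simultaneously.

The formula is UNSAT (unsatisfiable).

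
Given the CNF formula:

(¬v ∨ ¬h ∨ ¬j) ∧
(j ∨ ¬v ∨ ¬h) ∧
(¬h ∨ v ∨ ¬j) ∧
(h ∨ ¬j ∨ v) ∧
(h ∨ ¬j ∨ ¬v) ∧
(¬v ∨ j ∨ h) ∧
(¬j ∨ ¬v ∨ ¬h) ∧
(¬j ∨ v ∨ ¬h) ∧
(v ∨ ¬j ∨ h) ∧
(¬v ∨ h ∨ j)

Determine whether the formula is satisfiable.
Yes

Yes, the formula is satisfiable.

One satisfying assignment is: v=False, j=False, h=False

Verification: With this assignment, all 10 clauses evaluate to true.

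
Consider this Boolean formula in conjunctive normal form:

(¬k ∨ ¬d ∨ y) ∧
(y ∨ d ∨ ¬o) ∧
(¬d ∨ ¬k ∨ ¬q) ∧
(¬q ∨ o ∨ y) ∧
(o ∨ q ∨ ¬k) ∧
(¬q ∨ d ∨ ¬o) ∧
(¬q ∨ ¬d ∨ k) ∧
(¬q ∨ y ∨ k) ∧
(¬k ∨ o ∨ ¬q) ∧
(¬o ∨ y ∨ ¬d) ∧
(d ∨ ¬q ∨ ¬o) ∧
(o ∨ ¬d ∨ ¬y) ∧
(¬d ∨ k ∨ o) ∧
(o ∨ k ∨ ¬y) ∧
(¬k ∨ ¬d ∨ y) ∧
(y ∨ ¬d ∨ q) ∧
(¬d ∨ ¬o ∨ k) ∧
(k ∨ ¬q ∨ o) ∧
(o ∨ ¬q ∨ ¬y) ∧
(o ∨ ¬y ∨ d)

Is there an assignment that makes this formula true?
Yes

Yes, the formula is satisfiable.

One satisfying assignment is: d=False, q=False, o=False, y=False, k=False

Verification: With this assignment, all 20 clauses evaluate to true.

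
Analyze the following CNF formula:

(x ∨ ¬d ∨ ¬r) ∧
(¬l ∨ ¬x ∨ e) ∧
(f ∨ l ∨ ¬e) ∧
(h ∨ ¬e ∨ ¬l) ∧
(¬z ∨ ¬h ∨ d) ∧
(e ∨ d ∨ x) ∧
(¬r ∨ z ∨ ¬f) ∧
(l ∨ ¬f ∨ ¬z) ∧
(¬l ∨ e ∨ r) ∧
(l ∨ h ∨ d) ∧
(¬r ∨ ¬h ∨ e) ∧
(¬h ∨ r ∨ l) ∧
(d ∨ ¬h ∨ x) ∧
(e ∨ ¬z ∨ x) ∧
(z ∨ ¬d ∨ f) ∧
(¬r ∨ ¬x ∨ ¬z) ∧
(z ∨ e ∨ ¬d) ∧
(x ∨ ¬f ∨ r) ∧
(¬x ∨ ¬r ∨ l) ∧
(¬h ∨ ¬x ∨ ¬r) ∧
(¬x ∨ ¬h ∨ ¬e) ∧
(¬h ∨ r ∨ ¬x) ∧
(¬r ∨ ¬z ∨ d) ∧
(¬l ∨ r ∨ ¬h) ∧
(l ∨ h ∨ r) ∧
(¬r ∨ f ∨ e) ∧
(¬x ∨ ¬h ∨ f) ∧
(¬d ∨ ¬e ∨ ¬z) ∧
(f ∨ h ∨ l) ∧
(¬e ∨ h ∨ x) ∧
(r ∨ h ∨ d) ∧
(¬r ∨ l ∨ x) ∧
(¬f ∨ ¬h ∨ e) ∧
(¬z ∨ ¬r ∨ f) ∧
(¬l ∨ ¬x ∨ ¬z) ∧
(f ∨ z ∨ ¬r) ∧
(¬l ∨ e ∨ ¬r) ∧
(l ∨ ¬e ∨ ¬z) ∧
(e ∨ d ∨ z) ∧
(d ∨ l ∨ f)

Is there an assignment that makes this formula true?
No

No, the formula is not satisfiable.

No assignment of truth values to the variables can make all 40 clauses true simultaneously.

The formula is UNSAT (unsatisfiable).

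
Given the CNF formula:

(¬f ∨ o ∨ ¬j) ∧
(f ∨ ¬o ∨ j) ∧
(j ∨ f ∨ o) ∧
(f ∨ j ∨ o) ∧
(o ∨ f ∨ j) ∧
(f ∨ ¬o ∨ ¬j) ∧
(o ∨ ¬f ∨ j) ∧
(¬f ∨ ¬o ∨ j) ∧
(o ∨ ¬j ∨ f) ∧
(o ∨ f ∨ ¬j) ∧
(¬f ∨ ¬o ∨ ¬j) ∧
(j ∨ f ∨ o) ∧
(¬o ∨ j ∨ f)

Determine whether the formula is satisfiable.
No

No, the formula is not satisfiable.

No assignment of truth values to the variables can make all 13 clauses true simultaneously.

The formula is UNSAT (unsatisfiable).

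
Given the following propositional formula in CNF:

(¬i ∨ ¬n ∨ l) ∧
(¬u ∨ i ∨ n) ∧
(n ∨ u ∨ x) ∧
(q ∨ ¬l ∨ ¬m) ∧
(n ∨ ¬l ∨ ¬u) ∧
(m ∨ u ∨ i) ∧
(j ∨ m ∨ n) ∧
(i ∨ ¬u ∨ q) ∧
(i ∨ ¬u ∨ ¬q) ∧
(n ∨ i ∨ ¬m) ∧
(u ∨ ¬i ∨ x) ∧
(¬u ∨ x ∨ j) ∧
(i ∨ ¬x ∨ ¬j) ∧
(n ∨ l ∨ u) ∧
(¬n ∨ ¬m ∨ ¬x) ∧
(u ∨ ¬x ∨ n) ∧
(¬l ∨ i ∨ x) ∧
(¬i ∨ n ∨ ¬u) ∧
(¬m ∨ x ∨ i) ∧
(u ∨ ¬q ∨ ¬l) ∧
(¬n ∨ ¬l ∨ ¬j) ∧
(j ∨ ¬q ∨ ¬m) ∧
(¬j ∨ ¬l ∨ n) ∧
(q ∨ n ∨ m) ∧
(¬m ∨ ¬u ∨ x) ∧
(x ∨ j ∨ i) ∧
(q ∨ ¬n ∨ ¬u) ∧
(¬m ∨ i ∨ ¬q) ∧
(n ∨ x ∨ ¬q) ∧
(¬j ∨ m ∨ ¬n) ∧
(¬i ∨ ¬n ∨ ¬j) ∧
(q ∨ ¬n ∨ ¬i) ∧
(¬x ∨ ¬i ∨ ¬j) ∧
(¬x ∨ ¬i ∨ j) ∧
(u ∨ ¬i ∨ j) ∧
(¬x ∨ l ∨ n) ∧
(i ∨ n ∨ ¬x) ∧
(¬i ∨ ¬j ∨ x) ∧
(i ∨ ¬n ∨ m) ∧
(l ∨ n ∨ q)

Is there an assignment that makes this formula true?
No

No, the formula is not satisfiable.

No assignment of truth values to the variables can make all 40 clauses true simultaneously.

The formula is UNSAT (unsatisfiable).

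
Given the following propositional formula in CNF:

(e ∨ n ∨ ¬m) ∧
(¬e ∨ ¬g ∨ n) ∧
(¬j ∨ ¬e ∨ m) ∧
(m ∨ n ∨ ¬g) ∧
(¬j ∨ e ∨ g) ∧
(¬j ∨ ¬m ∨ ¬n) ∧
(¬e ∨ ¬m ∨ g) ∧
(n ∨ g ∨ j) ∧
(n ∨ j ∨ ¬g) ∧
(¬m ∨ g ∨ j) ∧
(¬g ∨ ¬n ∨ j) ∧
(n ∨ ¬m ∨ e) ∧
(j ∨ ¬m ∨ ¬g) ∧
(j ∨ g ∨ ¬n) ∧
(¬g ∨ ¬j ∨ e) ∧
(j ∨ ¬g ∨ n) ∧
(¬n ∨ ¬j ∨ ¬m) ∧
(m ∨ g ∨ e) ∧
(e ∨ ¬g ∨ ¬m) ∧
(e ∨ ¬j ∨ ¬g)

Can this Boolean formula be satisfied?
No

No, the formula is not satisfiable.

No assignment of truth values to the variables can make all 20 clauses true simultaneously.

The formula is UNSAT (unsatisfiable).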